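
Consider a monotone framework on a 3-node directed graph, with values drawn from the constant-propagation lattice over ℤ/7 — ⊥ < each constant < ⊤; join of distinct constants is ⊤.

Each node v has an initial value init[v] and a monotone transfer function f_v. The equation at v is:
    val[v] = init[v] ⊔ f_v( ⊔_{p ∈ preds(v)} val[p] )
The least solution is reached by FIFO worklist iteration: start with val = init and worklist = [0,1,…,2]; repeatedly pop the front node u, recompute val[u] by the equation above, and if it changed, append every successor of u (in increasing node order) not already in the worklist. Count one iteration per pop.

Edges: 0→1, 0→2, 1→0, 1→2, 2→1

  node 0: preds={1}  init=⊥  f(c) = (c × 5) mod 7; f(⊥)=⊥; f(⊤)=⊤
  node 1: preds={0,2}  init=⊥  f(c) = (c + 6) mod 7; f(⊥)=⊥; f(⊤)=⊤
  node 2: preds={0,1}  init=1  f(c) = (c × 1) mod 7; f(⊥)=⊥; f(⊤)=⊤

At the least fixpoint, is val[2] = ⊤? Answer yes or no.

yes

Iteration log — 9 steps:
  step 1. node 0  ⊔preds=⊥  new=⊥  stable
  step 2. node 1  ⊔preds=1  new=0  old=⊥  +wl: 0
  step 3. node 2  ⊔preds=0  new=⊤  old=1  +wl: 1
  step 4. node 0  ⊔preds=0  new=0  old=⊥  +wl: 2
  step 5. node 1  ⊔preds=⊤  new=⊤  old=0  +wl: 0
  step 6. node 2  ⊔preds=⊤  new=⊤  stable
  step 7. node 0  ⊔preds=⊤  new=⊤  old=0  +wl: 1,2
  step 8. node 1  ⊔preds=⊤  new=⊤  stable
  step 9. node 2  ⊔preds=⊤  new=⊤  stable

Least fixpoint reached:
  node 0: ⊤
  node 1: ⊤
  node 2: ⊤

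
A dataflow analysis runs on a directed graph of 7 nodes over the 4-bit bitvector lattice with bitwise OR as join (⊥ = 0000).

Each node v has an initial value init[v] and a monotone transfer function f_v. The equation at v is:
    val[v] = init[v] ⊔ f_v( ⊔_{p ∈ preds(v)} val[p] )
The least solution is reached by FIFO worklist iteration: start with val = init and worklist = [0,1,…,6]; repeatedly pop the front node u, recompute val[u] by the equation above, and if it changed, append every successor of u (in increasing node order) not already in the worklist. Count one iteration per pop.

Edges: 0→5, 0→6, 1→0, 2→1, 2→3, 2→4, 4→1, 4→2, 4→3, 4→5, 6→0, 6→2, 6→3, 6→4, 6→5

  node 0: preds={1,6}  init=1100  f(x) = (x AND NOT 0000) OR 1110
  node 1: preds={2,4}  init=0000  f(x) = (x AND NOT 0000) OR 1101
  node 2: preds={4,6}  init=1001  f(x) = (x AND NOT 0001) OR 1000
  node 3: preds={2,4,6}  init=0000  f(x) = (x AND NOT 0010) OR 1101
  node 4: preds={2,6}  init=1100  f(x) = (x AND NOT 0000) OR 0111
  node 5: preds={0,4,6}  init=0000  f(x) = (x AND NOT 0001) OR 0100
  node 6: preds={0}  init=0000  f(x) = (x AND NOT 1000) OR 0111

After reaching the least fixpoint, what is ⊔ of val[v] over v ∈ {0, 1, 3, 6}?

Worklist (16 pops):
  #1 pop 0: in=0000 → 1110 (was 1100); enqueue []
  #2 pop 1: in=1101 → 1101 (was 0000); enqueue [0]
  #3 pop 2: in=1100 → 1101 (was 1001); enqueue [1]
  #4 pop 3: in=1101 → 1101 (was 0000); enqueue []
  #5 pop 4: in=1101 → 1111 (was 1100); enqueue [2,3]
  #6 pop 5: in=1111 → 1110 (was 0000); enqueue []
  #7 pop 6: in=1110 → 0111 (was 0000); enqueue [4,5]
  #8 pop 0: in=1111 → 1111 (was 1110); enqueue [6]
  #9 pop 1: in=1111 → 1111 (was 1101); enqueue [0]
  #10 pop 2: in=1111 → 1111 (was 1101); enqueue [1]
  #11 pop 3: in=1111 → 1101 (no change)
  #12 pop 4: in=1111 → 1111 (no change)
  #13 pop 5: in=1111 → 1110 (no change)
  #14 pop 6: in=1111 → 0111 (no change)
  #15 pop 0: in=1111 → 1111 (no change)
  #16 pop 1: in=1111 → 1111 (no change)

Fixpoint:
  val[0] = 1111
  val[1] = 1111
  val[2] = 1111
  val[3] = 1101
  val[4] = 1111
  val[5] = 1110
  val[6] = 0111

1111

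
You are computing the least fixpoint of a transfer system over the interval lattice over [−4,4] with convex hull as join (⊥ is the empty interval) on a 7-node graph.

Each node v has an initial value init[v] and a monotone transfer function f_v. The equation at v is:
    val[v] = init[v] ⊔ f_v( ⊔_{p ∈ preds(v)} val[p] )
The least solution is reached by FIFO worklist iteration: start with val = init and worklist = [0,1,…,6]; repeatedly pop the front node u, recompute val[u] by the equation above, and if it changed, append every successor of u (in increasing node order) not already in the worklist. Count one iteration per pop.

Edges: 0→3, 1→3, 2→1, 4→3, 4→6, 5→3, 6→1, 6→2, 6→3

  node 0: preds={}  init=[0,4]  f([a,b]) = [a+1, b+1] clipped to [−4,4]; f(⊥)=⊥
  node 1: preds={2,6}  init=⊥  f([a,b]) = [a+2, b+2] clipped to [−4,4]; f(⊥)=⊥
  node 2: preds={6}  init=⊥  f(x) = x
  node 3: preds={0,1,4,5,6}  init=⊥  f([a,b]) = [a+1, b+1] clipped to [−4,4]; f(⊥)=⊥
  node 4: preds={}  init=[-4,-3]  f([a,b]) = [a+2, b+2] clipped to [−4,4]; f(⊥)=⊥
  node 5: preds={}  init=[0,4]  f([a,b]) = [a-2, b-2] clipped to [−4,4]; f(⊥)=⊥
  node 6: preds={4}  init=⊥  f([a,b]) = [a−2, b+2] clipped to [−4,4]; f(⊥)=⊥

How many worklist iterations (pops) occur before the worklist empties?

Trace (11 dequeues):
  [1] u=0 | in ⊥ | out [0,4] | ==
  [2] u=1 | in ⊥ | out ⊥ | ==
  [3] u=2 | in ⊥ | out ⊥ | ==
  [4] u=3 | in [-4,4] | out [-3,4] | prev ⊥ | push {}
  [5] u=4 | in ⊥ | out [-4,-3] | ==
  [6] u=5 | in ⊥ | out [0,4] | ==
  [7] u=6 | in [-4,-3] | out [-4,-1] | prev ⊥ | push {1,2,3}
  [8] u=1 | in [-4,-1] | out [-2,1] | prev ⊥ | push {}
  [9] u=2 | in [-4,-1] | out [-4,-1] | prev ⊥ | push {1}
  [10] u=3 | in [-4,4] | out [-3,4] | ==
  [11] u=1 | in [-4,-1] | out [-2,1] | ==

Converged values:
  [0] [0,4]
  [1] [-2,1]
  [2] [-4,-1]
  [3] [-3,4]
  [4] [-4,-3]
  [5] [0,4]
  [6] [-4,-1]

11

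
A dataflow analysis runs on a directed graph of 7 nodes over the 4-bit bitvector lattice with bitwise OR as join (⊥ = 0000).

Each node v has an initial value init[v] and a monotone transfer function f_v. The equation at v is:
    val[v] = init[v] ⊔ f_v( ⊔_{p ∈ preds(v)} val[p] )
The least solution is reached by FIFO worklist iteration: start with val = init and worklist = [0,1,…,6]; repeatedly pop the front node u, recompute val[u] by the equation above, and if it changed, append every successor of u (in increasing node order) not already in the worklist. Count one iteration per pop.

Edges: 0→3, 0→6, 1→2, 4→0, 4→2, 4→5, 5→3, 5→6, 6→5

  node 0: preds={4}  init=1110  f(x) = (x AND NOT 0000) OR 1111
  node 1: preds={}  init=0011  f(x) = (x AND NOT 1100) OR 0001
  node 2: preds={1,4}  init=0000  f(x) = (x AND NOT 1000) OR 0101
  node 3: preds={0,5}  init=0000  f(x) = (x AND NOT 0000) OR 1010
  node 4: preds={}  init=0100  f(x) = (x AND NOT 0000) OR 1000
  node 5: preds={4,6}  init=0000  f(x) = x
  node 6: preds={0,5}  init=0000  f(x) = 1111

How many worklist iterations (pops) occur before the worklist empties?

13

Worklist (13 pops):
  #1 pop 0: in=0100 → 1111 (was 1110); enqueue []
  #2 pop 1: in=0000 → 0011 (no change)
  #3 pop 2: in=0111 → 0111 (was 0000); enqueue []
  #4 pop 3: in=1111 → 1111 (was 0000); enqueue []
  #5 pop 4: in=0000 → 1100 (was 0100); enqueue [0,2]
  #6 pop 5: in=1100 → 1100 (was 0000); enqueue [3]
  #7 pop 6: in=1111 → 1111 (was 0000); enqueue [5]
  #8 pop 0: in=1100 → 1111 (no change)
  #9 pop 2: in=1111 → 0111 (no change)
  #10 pop 3: in=1111 → 1111 (no change)
  #11 pop 5: in=1111 → 1111 (was 1100); enqueue [3,6]
  #12 pop 3: in=1111 → 1111 (no change)
  #13 pop 6: in=1111 → 1111 (no change)

Fixpoint:
  val[0] = 1111
  val[1] = 0011
  val[2] = 0111
  val[3] = 1111
  val[4] = 1100
  val[5] = 1111
  val[6] = 1111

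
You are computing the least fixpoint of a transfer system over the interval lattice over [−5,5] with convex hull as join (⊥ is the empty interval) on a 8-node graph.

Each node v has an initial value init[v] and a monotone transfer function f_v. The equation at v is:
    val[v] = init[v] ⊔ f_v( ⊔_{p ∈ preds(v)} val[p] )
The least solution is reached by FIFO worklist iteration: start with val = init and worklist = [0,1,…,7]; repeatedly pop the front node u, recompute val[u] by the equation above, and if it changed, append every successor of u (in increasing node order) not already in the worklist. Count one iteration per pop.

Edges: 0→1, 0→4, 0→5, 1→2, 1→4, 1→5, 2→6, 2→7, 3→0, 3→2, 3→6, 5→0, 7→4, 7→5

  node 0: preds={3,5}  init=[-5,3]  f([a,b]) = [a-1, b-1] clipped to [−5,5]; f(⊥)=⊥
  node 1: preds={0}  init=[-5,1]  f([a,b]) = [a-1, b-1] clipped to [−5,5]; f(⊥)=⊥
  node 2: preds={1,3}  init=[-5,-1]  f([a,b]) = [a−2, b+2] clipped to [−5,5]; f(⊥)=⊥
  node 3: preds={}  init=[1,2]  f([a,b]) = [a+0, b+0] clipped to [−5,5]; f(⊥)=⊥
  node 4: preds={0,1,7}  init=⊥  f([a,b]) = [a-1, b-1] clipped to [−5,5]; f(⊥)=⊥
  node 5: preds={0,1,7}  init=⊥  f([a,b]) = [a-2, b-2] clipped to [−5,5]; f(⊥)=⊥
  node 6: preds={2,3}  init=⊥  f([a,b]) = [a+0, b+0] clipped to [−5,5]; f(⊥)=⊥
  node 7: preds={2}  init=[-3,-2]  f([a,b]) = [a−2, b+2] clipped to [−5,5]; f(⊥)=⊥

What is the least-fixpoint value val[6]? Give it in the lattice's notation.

Trace (12 dequeues):
  [1] u=0 | in [1,2] | out [-5,3] | ==
  [2] u=1 | in [-5,3] | out [-5,2] | prev [-5,1] | push {}
  [3] u=2 | in [-5,2] | out [-5,4] | prev [-5,-1] | push {}
  [4] u=3 | in ⊥ | out [1,2] | ==
  [5] u=4 | in [-5,3] | out [-5,2] | prev ⊥ | push {}
  [6] u=5 | in [-5,3] | out [-5,1] | prev ⊥ | push {0}
  [7] u=6 | in [-5,4] | out [-5,4] | prev ⊥ | push {}
  [8] u=7 | in [-5,4] | out [-5,5] | prev [-3,-2] | push {4,5}
  [9] u=0 | in [-5,2] | out [-5,3] | ==
  [10] u=4 | in [-5,5] | out [-5,4] | prev [-5,2] | push {}
  [11] u=5 | in [-5,5] | out [-5,3] | prev [-5,1] | push {0}
  [12] u=0 | in [-5,3] | out [-5,3] | ==

Converged values:
  [0] [-5,3]
  [1] [-5,2]
  [2] [-5,4]
  [3] [1,2]
  [4] [-5,4]
  [5] [-5,3]
  [6] [-5,4]
  [7] [-5,5]

[-5,4]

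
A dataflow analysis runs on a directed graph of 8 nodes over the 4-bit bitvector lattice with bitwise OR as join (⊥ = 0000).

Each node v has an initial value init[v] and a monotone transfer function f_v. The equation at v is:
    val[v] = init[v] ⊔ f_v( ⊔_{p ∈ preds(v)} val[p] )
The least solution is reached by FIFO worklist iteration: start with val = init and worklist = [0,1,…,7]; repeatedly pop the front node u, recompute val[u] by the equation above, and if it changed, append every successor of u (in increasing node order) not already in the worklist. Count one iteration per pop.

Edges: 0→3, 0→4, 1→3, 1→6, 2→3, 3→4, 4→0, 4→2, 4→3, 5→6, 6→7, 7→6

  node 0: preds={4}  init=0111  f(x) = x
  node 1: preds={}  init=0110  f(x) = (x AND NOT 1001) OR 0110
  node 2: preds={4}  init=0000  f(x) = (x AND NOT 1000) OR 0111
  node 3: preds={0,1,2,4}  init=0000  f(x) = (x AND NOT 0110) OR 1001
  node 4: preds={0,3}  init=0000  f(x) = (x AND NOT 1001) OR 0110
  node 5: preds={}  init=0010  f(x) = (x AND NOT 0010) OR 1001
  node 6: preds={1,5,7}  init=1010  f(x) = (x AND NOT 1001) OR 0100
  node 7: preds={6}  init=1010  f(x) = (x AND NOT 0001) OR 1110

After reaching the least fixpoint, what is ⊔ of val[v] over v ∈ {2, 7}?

1111

Worklist (12 pops):
  #1 pop 0: in=0000 → 0111 (no change)
  #2 pop 1: in=0000 → 0110 (no change)
  #3 pop 2: in=0000 → 0111 (was 0000); enqueue []
  #4 pop 3: in=0111 → 1001 (was 0000); enqueue []
  #5 pop 4: in=1111 → 0110 (was 0000); enqueue [0,2,3]
  #6 pop 5: in=0000 → 1011 (was 0010); enqueue []
  #7 pop 6: in=1111 → 1110 (was 1010); enqueue []
  #8 pop 7: in=1110 → 1110 (was 1010); enqueue [6]
  #9 pop 0: in=0110 → 0111 (no change)
  #10 pop 2: in=0110 → 0111 (no change)
  #11 pop 3: in=0111 → 1001 (no change)
  #12 pop 6: in=1111 → 1110 (no change)

Fixpoint:
  val[0] = 0111
  val[1] = 0110
  val[2] = 0111
  val[3] = 1001
  val[4] = 0110
  val[5] = 1011
  val[6] = 1110
  val[7] = 1110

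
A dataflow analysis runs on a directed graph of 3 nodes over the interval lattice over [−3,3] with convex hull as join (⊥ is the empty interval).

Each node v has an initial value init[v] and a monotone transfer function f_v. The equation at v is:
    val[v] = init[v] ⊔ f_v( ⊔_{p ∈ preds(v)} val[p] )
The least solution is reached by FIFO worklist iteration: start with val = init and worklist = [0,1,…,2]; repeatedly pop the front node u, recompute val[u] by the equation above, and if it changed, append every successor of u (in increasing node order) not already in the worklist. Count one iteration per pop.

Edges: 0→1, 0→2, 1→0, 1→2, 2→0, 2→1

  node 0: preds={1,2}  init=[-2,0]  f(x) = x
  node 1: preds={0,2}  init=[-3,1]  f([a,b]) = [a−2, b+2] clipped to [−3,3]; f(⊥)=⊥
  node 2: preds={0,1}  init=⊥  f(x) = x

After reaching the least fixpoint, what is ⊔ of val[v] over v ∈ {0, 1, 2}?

Iteration log — 6 steps:
  step 1. node 0  ⊔preds=[-3,1]  new=[-3,1]  old=[-2,0]  +wl: 
  step 2. node 1  ⊔preds=[-3,1]  new=[-3,3]  old=[-3,1]  +wl: 0
  step 3. node 2  ⊔preds=[-3,3]  new=[-3,3]  old=⊥  +wl: 1
  step 4. node 0  ⊔preds=[-3,3]  new=[-3,3]  old=[-3,1]  +wl: 2
  step 5. node 1  ⊔preds=[-3,3]  new=[-3,3]  stable
  step 6. node 2  ⊔preds=[-3,3]  new=[-3,3]  stable

Least fixpoint reached:
  node 0: [-3,3]
  node 1: [-3,3]
  node 2: [-3,3]

[-3,3]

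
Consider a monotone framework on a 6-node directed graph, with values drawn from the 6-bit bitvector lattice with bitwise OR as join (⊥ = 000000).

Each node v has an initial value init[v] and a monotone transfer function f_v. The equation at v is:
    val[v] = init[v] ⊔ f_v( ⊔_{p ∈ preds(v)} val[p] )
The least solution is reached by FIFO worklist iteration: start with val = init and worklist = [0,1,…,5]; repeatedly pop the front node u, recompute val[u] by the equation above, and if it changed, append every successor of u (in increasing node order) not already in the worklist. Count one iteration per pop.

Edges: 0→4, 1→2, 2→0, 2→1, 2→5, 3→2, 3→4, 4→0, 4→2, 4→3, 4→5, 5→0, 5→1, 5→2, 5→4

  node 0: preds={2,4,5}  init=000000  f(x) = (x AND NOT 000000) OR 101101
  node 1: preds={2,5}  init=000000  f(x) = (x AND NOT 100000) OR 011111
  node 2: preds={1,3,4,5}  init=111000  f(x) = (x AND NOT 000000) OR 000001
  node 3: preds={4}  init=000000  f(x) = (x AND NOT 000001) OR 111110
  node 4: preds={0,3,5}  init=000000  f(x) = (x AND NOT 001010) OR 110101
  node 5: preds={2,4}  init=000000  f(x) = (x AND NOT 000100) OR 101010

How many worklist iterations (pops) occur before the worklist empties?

Iteration log — 11 steps:
  step 1. node 0  ⊔preds=111000  new=111101  old=000000  +wl: 
  step 2. node 1  ⊔preds=111000  new=011111  old=000000  +wl: 
  step 3. node 2  ⊔preds=011111  new=111111  old=111000  +wl: 0,1
  step 4. node 3  ⊔preds=000000  new=111110  old=000000  +wl: 2
  step 5. node 4  ⊔preds=111111  new=110101  old=000000  +wl: 3
  step 6. node 5  ⊔preds=111111  new=111011  old=000000  +wl: 4
  step 7. node 0  ⊔preds=111111  new=111111  old=111101  +wl: 
  step 8. node 1  ⊔preds=111111  new=011111  stable
  step 9. node 2  ⊔preds=111111  new=111111  stable
  step 10. node 3  ⊔preds=110101  new=111110  stable
  step 11. node 4  ⊔preds=111111  new=110101  stable

Least fixpoint reached:
  node 0: 111111
  node 1: 011111
  node 2: 111111
  node 3: 111110
  node 4: 110101
  node 5: 111011

11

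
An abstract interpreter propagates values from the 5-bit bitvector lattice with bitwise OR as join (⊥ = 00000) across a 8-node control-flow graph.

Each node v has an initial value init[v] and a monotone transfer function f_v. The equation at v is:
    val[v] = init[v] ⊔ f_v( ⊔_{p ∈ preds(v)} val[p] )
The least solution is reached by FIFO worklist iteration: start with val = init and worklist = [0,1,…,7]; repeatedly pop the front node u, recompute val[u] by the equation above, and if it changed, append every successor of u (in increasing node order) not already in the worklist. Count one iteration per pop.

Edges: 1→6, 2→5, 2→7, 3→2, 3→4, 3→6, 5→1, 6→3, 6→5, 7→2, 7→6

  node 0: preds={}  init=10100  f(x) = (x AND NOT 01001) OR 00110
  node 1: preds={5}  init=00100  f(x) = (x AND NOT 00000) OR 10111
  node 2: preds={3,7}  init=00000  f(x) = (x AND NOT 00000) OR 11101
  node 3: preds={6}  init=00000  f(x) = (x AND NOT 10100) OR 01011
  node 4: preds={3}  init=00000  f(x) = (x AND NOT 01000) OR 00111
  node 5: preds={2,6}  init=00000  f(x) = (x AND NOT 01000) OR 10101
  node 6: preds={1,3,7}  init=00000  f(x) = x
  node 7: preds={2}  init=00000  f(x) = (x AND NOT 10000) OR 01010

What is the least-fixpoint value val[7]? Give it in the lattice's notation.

Trace (15 dequeues):
  [1] u=0 | in 00000 | out 10110 | prev 10100 | push {}
  [2] u=1 | in 00000 | out 10111 | prev 00100 | push {}
  [3] u=2 | in 00000 | out 11101 | prev 00000 | push {}
  [4] u=3 | in 00000 | out 01011 | prev 00000 | push {2}
  [5] u=4 | in 01011 | out 00111 | prev 00000 | push {}
  [6] u=5 | in 11101 | out 10101 | prev 00000 | push {1}
  [7] u=6 | in 11111 | out 11111 | prev 00000 | push {3,5}
  [8] u=7 | in 11101 | out 01111 | prev 00000 | push {6}
  [9] u=2 | in 01111 | out 11111 | prev 11101 | push {7}
  [10] u=1 | in 10101 | out 10111 | ==
  [11] u=3 | in 11111 | out 01011 | ==
  [12] u=5 | in 11111 | out 10111 | prev 10101 | push {1}
  [13] u=6 | in 11111 | out 11111 | ==
  [14] u=7 | in 11111 | out 01111 | ==
  [15] u=1 | in 10111 | out 10111 | ==

Converged values:
  [0] 10110
  [1] 10111
  [2] 11111
  [3] 01011
  [4] 00111
  [5] 10111
  [6] 11111
  [7] 01111

01111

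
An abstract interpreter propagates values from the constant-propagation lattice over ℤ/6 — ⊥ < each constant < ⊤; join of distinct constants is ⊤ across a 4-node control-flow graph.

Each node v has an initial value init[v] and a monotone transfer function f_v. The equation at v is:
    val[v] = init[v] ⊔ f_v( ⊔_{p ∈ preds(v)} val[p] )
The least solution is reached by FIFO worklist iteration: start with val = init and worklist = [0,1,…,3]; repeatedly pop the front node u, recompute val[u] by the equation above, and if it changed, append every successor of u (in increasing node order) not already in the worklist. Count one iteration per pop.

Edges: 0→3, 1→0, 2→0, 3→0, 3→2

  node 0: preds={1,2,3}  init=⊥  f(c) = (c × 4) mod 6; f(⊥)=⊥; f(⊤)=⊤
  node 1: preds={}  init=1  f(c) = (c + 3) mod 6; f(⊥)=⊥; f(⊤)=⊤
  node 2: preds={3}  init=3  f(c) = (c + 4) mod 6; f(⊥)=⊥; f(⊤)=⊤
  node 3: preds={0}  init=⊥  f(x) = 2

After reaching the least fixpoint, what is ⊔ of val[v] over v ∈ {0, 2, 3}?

⊤

Worklist (7 pops):
  #1 pop 0: in=⊤ → ⊤ (was ⊥); enqueue []
  #2 pop 1: in=⊥ → 1 (no change)
  #3 pop 2: in=⊥ → 3 (no change)
  #4 pop 3: in=⊤ → 2 (was ⊥); enqueue [0,2]
  #5 pop 0: in=⊤ → ⊤ (no change)
  #6 pop 2: in=2 → ⊤ (was 3); enqueue [0]
  #7 pop 0: in=⊤ → ⊤ (no change)

Fixpoint:
  val[0] = ⊤
  val[1] = 1
  val[2] = ⊤
  val[3] = 2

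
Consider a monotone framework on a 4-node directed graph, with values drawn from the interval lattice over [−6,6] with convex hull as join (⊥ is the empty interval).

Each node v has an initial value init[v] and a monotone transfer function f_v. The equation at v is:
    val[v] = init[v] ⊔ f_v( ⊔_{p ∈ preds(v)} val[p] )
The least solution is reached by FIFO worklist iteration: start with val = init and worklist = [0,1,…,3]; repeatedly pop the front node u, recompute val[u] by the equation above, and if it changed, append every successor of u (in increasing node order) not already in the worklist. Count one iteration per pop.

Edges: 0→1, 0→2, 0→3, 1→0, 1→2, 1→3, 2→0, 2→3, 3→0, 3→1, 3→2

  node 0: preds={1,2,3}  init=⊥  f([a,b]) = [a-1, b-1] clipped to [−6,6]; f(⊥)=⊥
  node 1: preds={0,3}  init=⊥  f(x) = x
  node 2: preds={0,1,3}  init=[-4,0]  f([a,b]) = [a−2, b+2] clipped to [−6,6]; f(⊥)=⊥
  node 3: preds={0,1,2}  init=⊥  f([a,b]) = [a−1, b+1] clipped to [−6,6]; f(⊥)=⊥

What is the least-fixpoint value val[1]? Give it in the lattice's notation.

Trace (17 dequeues):
  [1] u=0 | in [-4,0] | out [-5,-1] | prev ⊥ | push {}
  [2] u=1 | in [-5,-1] | out [-5,-1] | prev ⊥ | push {0}
  [3] u=2 | in [-5,-1] | out [-6,1] | prev [-4,0] | push {}
  [4] u=3 | in [-6,1] | out [-6,2] | prev ⊥ | push {1,2}
  [5] u=0 | in [-6,2] | out [-6,1] | prev [-5,-1] | push {3}
  [6] u=1 | in [-6,2] | out [-6,2] | prev [-5,-1] | push {0}
  [7] u=2 | in [-6,2] | out [-6,4] | prev [-6,1] | push {}
  [8] u=3 | in [-6,4] | out [-6,5] | prev [-6,2] | push {1,2}
  [9] u=0 | in [-6,5] | out [-6,4] | prev [-6,1] | push {3}
  [10] u=1 | in [-6,5] | out [-6,5] | prev [-6,2] | push {0}
  [11] u=2 | in [-6,5] | out [-6,6] | prev [-6,4] | push {}
  [12] u=3 | in [-6,6] | out [-6,6] | prev [-6,5] | push {1,2}
  [13] u=0 | in [-6,6] | out [-6,5] | prev [-6,4] | push {3}
  [14] u=1 | in [-6,6] | out [-6,6] | prev [-6,5] | push {0}
  [15] u=2 | in [-6,6] | out [-6,6] | ==
  [16] u=3 | in [-6,6] | out [-6,6] | ==
  [17] u=0 | in [-6,6] | out [-6,5] | ==

Converged values:
  [0] [-6,5]
  [1] [-6,6]
  [2] [-6,6]
  [3] [-6,6]

[-6,6]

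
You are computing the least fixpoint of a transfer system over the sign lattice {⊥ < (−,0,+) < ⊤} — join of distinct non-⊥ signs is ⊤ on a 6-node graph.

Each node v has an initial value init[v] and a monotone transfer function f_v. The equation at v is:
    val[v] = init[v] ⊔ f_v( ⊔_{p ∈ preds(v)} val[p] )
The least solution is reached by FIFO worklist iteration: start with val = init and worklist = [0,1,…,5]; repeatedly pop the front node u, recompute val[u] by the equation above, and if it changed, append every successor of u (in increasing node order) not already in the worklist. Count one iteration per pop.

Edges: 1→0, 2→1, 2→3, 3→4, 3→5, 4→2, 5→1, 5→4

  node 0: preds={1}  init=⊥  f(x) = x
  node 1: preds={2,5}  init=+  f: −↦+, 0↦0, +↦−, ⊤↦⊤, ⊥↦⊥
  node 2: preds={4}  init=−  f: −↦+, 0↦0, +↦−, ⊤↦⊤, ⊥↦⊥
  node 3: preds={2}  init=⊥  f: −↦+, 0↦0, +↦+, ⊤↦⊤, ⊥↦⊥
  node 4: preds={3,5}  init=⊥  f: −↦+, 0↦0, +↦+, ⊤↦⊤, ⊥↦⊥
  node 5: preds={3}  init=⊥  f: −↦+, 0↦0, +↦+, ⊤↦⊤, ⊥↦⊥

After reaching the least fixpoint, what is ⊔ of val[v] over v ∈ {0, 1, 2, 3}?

Worklist (10 pops):
  #1 pop 0: in=+ → + (was ⊥); enqueue []
  #2 pop 1: in=− → + (no change)
  #3 pop 2: in=⊥ → − (no change)
  #4 pop 3: in=− → + (was ⊥); enqueue []
  #5 pop 4: in=+ → + (was ⊥); enqueue [2]
  #6 pop 5: in=+ → + (was ⊥); enqueue [1,4]
  #7 pop 2: in=+ → − (no change)
  #8 pop 1: in=⊤ → ⊤ (was +); enqueue [0]
  #9 pop 4: in=+ → + (no change)
  #10 pop 0: in=⊤ → ⊤ (was +); enqueue []

Fixpoint:
  val[0] = ⊤
  val[1] = ⊤
  val[2] = −
  val[3] = +
  val[4] = +
  val[5] = +

⊤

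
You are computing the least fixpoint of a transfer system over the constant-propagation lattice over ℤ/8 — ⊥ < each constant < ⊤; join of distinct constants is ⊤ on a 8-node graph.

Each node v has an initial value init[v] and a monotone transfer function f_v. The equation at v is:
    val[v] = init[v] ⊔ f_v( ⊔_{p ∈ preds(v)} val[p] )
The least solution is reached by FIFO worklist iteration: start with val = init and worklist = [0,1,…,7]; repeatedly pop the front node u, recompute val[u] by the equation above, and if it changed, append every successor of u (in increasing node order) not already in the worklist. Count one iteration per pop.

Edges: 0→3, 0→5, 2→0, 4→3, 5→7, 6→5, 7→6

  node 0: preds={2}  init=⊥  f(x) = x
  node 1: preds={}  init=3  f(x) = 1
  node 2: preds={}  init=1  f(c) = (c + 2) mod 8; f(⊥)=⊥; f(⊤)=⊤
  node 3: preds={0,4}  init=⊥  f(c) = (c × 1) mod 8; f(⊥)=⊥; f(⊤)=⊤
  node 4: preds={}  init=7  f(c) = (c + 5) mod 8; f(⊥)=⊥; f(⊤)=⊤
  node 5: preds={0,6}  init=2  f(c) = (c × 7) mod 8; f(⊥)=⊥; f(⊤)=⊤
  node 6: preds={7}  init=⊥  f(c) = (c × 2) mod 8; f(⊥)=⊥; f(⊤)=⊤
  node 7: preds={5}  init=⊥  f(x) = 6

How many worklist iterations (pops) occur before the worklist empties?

10

Trace (10 dequeues):
  [1] u=0 | in 1 | out 1 | prev ⊥ | push {}
  [2] u=1 | in ⊥ | out ⊤ | prev 3 | push {}
  [3] u=2 | in ⊥ | out 1 | ==
  [4] u=3 | in ⊤ | out ⊤ | prev ⊥ | push {}
  [5] u=4 | in ⊥ | out 7 | ==
  [6] u=5 | in 1 | out ⊤ | prev 2 | push {}
  [7] u=6 | in ⊥ | out ⊥ | ==
  [8] u=7 | in ⊤ | out 6 | prev ⊥ | push {6}
  [9] u=6 | in 6 | out 4 | prev ⊥ | push {5}
  [10] u=5 | in ⊤ | out ⊤ | ==

Converged values:
  [0] 1
  [1] ⊤
  [2] 1
  [3] ⊤
  [4] 7
  [5] ⊤
  [6] 4
  [7] 6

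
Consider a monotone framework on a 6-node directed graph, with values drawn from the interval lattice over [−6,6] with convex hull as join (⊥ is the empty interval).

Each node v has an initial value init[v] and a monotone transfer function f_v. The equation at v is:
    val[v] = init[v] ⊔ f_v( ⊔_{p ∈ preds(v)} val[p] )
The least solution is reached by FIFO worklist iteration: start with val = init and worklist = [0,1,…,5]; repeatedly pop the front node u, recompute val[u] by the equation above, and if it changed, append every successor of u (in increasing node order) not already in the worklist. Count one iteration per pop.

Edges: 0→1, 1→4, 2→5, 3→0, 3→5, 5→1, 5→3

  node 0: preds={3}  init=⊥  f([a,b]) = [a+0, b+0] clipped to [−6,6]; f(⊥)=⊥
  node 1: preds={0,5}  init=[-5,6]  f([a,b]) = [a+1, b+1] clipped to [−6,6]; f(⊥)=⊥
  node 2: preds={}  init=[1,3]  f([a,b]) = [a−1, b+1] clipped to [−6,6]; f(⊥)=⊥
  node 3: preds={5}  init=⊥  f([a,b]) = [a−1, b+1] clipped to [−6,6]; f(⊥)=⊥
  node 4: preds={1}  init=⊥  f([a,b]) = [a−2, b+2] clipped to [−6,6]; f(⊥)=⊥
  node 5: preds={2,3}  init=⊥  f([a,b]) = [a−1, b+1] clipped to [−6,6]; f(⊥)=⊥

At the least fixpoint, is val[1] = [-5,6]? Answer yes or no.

Worklist (23 pops):
  #1 pop 0: in=⊥ → ⊥ (no change)
  #2 pop 1: in=⊥ → [-5,6] (no change)
  #3 pop 2: in=⊥ → [1,3] (no change)
  #4 pop 3: in=⊥ → ⊥ (no change)
  #5 pop 4: in=[-5,6] → [-6,6] (was ⊥); enqueue []
  #6 pop 5: in=[1,3] → [0,4] (was ⊥); enqueue [1,3]
  #7 pop 1: in=[0,4] → [-5,6] (no change)
  #8 pop 3: in=[0,4] → [-1,5] (was ⊥); enqueue [0,5]
  #9 pop 0: in=[-1,5] → [-1,5] (was ⊥); enqueue [1]
  #10 pop 5: in=[-1,5] → [-2,6] (was [0,4]); enqueue [3]
  #11 pop 1: in=[-2,6] → [-5,6] (no change)
  #12 pop 3: in=[-2,6] → [-3,6] (was [-1,5]); enqueue [0,5]
  #13 pop 0: in=[-3,6] → [-3,6] (was [-1,5]); enqueue [1]
  #14 pop 5: in=[-3,6] → [-4,6] (was [-2,6]); enqueue [3]
  #15 pop 1: in=[-4,6] → [-5,6] (no change)
  #16 pop 3: in=[-4,6] → [-5,6] (was [-3,6]); enqueue [0,5]
  #17 pop 0: in=[-5,6] → [-5,6] (was [-3,6]); enqueue [1]
  #18 pop 5: in=[-5,6] → [-6,6] (was [-4,6]); enqueue [3]
  #19 pop 1: in=[-6,6] → [-5,6] (no change)
  #20 pop 3: in=[-6,6] → [-6,6] (was [-5,6]); enqueue [0,5]
  #21 pop 0: in=[-6,6] → [-6,6] (was [-5,6]); enqueue [1]
  #22 pop 5: in=[-6,6] → [-6,6] (no change)
  #23 pop 1: in=[-6,6] → [-5,6] (no change)

Fixpoint:
  val[0] = [-6,6]
  val[1] = [-5,6]
  val[2] = [1,3]
  val[3] = [-6,6]
  val[4] = [-6,6]
  val[5] = [-6,6]

yes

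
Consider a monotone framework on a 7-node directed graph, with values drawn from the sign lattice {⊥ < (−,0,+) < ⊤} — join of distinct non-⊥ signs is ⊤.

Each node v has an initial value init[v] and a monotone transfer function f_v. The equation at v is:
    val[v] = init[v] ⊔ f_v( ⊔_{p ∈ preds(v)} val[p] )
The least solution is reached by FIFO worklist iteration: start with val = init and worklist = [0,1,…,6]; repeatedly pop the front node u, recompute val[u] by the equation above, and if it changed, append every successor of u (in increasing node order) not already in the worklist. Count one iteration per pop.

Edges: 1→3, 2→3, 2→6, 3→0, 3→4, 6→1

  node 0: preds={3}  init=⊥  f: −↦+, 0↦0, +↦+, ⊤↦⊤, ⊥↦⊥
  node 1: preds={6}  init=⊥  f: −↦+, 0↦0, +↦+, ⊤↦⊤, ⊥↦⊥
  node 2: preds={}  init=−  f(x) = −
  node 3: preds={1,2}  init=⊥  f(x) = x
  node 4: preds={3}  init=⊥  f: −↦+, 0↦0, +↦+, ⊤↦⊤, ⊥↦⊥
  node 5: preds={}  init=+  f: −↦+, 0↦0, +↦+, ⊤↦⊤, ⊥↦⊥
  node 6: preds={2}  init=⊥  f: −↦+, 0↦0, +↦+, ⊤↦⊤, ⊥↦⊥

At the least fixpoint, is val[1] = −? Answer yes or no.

Trace (12 dequeues):
  [1] u=0 | in ⊥ | out ⊥ | ==
  [2] u=1 | in ⊥ | out ⊥ | ==
  [3] u=2 | in ⊥ | out − | ==
  [4] u=3 | in − | out − | prev ⊥ | push {0}
  [5] u=4 | in − | out + | prev ⊥ | push {}
  [6] u=5 | in ⊥ | out + | ==
  [7] u=6 | in − | out + | prev ⊥ | push {1}
  [8] u=0 | in − | out + | prev ⊥ | push {}
  [9] u=1 | in + | out + | prev ⊥ | push {3}
  [10] u=3 | in ⊤ | out ⊤ | prev − | push {0,4}
  [11] u=0 | in ⊤ | out ⊤ | prev + | push {}
  [12] u=4 | in ⊤ | out ⊤ | prev + | push {}

Converged values:
  [0] ⊤
  [1] +
  [2] −
  [3] ⊤
  [4] ⊤
  [5] +
  [6] +

no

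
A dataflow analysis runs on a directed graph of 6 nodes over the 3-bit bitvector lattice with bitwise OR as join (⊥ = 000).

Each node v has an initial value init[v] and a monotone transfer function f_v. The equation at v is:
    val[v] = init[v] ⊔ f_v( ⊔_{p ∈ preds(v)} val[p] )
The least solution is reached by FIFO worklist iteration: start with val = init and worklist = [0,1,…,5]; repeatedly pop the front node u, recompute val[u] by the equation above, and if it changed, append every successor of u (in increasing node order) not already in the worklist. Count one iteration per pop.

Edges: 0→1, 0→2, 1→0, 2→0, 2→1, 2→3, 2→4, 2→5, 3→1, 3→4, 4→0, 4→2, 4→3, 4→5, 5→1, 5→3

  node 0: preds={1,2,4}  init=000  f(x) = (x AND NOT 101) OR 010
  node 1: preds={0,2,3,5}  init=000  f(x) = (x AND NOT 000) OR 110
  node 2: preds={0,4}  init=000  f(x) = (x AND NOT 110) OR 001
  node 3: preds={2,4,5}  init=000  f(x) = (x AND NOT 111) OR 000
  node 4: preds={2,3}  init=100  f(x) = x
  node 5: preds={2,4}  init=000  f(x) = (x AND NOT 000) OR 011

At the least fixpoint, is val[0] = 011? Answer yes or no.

Iteration log — 11 steps:
  step 1. node 0  ⊔preds=100  new=010  old=000  +wl: 
  step 2. node 1  ⊔preds=010  new=110  old=000  +wl: 0
  step 3. node 2  ⊔preds=110  new=001  old=000  +wl: 1
  step 4. node 3  ⊔preds=101  new=000  stable
  step 5. node 4  ⊔preds=001  new=101  old=100  +wl: 2,3
  step 6. node 5  ⊔preds=101  new=111  old=000  +wl: 
  step 7. node 0  ⊔preds=111  new=010  stable
  step 8. node 1  ⊔preds=111  new=111  old=110  +wl: 0
  step 9. node 2  ⊔preds=111  new=001  stable
  step 10. node 3  ⊔preds=111  new=000  stable
  step 11. node 0  ⊔preds=111  new=010  stable

Least fixpoint reached:
  node 0: 010
  node 1: 111
  node 2: 001
  node 3: 000
  node 4: 101
  node 5: 111

no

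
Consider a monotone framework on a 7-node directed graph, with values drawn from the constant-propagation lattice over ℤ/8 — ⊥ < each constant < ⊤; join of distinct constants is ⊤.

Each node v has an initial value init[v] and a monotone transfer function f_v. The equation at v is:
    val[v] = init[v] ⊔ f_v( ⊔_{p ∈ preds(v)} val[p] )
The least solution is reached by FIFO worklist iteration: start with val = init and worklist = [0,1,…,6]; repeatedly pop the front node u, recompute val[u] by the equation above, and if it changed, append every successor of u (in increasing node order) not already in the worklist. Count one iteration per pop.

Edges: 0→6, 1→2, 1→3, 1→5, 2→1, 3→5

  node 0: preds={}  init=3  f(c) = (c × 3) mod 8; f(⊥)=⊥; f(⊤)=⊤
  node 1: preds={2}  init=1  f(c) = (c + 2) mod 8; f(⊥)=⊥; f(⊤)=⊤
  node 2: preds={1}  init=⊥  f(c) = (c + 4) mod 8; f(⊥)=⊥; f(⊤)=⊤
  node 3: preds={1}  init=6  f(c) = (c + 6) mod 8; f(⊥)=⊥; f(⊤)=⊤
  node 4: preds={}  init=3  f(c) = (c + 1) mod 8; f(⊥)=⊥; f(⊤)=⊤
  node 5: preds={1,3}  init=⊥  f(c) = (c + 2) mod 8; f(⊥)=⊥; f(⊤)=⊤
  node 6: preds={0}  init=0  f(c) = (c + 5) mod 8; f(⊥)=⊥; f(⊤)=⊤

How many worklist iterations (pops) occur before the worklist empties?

Worklist (12 pops):
  #1 pop 0: in=⊥ → 3 (no change)
  #2 pop 1: in=⊥ → 1 (no change)
  #3 pop 2: in=1 → 5 (was ⊥); enqueue [1]
  #4 pop 3: in=1 → ⊤ (was 6); enqueue []
  #5 pop 4: in=⊥ → 3 (no change)
  #6 pop 5: in=⊤ → ⊤ (was ⊥); enqueue []
  #7 pop 6: in=3 → 0 (no change)
  #8 pop 1: in=5 → ⊤ (was 1); enqueue [2,3,5]
  #9 pop 2: in=⊤ → ⊤ (was 5); enqueue [1]
  #10 pop 3: in=⊤ → ⊤ (no change)
  #11 pop 5: in=⊤ → ⊤ (no change)
  #12 pop 1: in=⊤ → ⊤ (no change)

Fixpoint:
  val[0] = 3
  val[1] = ⊤
  val[2] = ⊤
  val[3] = ⊤
  val[4] = 3
  val[5] = ⊤
  val[6] = 0

12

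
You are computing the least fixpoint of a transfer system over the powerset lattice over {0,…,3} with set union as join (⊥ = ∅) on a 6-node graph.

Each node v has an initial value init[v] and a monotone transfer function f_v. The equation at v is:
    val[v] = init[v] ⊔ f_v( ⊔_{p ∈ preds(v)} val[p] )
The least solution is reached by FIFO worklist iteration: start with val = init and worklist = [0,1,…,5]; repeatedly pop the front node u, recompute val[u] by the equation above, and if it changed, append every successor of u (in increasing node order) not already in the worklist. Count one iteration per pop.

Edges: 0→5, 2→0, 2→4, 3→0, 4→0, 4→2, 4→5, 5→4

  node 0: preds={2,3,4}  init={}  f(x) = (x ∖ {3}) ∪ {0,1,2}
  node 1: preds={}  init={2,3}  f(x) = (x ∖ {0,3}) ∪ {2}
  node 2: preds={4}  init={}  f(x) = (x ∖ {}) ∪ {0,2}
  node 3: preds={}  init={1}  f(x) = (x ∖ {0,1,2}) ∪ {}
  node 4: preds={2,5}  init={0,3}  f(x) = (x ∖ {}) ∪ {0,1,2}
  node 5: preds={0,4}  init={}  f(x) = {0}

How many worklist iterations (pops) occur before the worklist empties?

10

Trace (10 dequeues):
  [1] u=0 | in {0,1,3} | out {0,1,2} | prev {} | push {}
  [2] u=1 | in {} | out {2,3} | ==
  [3] u=2 | in {0,3} | out {0,2,3} | prev {} | push {0}
  [4] u=3 | in {} | out {1} | ==
  [5] u=4 | in {0,2,3} | out {0,1,2,3} | prev {0,3} | push {2}
  [6] u=5 | in {0,1,2,3} | out {0} | prev {} | push {4}
  [7] u=0 | in {0,1,2,3} | out {0,1,2} | ==
  [8] u=2 | in {0,1,2,3} | out {0,1,2,3} | prev {0,2,3} | push {0}
  [9] u=4 | in {0,1,2,3} | out {0,1,2,3} | ==
  [10] u=0 | in {0,1,2,3} | out {0,1,2} | ==

Converged values:
  [0] {0,1,2}
  [1] {2,3}
  [2] {0,1,2,3}
  [3] {1}
  [4] {0,1,2,3}
  [5] {0}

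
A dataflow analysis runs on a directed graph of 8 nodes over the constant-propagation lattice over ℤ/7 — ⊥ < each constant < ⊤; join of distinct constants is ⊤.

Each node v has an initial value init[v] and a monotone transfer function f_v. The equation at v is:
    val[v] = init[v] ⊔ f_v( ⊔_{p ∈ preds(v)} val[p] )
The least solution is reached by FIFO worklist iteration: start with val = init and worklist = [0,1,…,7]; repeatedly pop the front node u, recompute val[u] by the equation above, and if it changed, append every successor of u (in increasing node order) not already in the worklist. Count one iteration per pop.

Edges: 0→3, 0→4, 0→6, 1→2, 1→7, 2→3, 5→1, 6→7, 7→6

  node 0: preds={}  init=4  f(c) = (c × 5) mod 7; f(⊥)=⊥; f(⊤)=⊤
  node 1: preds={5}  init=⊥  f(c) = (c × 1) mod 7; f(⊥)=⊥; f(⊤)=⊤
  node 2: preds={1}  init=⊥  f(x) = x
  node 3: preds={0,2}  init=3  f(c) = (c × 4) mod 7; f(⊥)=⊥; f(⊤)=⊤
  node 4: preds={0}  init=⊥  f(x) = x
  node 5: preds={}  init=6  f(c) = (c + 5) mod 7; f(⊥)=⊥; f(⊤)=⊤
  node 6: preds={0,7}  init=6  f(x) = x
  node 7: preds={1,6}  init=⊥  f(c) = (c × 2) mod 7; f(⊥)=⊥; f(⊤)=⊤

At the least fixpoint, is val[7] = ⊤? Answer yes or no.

yes

Iteration log — 9 steps:
  step 1. node 0  ⊔preds=⊥  new=4  stable
  step 2. node 1  ⊔preds=6  new=6  old=⊥  +wl: 
  step 3. node 2  ⊔preds=6  new=6  old=⊥  +wl: 
  step 4. node 3  ⊔preds=⊤  new=⊤  old=3  +wl: 
  step 5. node 4  ⊔preds=4  new=4  old=⊥  +wl: 
  step 6. node 5  ⊔preds=⊥  new=6  stable
  step 7. node 6  ⊔preds=4  new=⊤  old=6  +wl: 
  step 8. node 7  ⊔preds=⊤  new=⊤  old=⊥  +wl: 6
  step 9. node 6  ⊔preds=⊤  new=⊤  stable

Least fixpoint reached:
  node 0: 4
  node 1: 6
  node 2: 6
  node 3: ⊤
  node 4: 4
  node 5: 6
  node 6: ⊤
  node 7: ⊤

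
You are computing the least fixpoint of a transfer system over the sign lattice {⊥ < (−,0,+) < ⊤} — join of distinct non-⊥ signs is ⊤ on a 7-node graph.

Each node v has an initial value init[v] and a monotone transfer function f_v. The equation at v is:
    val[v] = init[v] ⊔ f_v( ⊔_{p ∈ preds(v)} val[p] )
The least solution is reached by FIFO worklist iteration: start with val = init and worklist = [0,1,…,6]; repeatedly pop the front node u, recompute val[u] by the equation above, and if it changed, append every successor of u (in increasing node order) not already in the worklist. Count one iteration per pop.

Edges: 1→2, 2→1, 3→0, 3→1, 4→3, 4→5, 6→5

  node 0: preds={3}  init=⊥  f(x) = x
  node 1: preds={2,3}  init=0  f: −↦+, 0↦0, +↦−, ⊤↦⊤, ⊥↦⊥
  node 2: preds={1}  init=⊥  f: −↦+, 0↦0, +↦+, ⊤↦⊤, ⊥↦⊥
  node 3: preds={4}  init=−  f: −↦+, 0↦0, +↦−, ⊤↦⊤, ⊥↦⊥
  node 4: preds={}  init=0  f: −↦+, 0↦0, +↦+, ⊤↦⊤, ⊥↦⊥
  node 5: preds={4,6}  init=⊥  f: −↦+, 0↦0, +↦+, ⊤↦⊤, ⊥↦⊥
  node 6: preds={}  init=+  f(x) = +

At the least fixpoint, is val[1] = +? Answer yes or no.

no

Iteration log — 9 steps:
  step 1. node 0  ⊔preds=−  new=−  old=⊥  +wl: 
  step 2. node 1  ⊔preds=−  new=⊤  old=0  +wl: 
  step 3. node 2  ⊔preds=⊤  new=⊤  old=⊥  +wl: 1
  step 4. node 3  ⊔preds=0  new=⊤  old=−  +wl: 0
  step 5. node 4  ⊔preds=⊥  new=0  stable
  step 6. node 5  ⊔preds=⊤  new=⊤  old=⊥  +wl: 
  step 7. node 6  ⊔preds=⊥  new=+  stable
  step 8. node 1  ⊔preds=⊤  new=⊤  stable
  step 9. node 0  ⊔preds=⊤  new=⊤  old=−  +wl: 

Least fixpoint reached:
  node 0: ⊤
  node 1: ⊤
  node 2: ⊤
  node 3: ⊤
  node 4: 0
  node 5: ⊤
  node 6: +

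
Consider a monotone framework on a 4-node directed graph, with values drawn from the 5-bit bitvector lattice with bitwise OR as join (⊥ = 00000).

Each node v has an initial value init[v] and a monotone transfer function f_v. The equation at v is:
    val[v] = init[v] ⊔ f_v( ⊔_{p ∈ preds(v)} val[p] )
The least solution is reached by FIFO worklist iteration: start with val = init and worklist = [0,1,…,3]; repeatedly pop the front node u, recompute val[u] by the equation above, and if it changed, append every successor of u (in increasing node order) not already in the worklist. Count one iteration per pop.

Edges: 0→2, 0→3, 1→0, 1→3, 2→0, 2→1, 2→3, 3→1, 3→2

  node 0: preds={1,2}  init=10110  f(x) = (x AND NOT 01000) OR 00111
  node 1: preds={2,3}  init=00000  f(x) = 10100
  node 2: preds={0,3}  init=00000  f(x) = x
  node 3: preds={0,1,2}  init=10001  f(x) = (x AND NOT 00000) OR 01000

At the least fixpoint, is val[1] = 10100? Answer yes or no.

Iteration log — 10 steps:
  step 1. node 0  ⊔preds=00000  new=10111  old=10110  +wl: 
  step 2. node 1  ⊔preds=10001  new=10100  old=00000  +wl: 0
  step 3. node 2  ⊔preds=10111  new=10111  old=00000  +wl: 1
  step 4. node 3  ⊔preds=10111  new=11111  old=10001  +wl: 2
  step 5. node 0  ⊔preds=10111  new=10111  stable
  step 6. node 1  ⊔preds=11111  new=10100  stable
  step 7. node 2  ⊔preds=11111  new=11111  old=10111  +wl: 0,1,3
  step 8. node 0  ⊔preds=11111  new=10111  stable
  step 9. node 1  ⊔preds=11111  new=10100  stable
  step 10. node 3  ⊔preds=11111  new=11111  stable

Least fixpoint reached:
  node 0: 10111
  node 1: 10100
  node 2: 11111
  node 3: 11111

yes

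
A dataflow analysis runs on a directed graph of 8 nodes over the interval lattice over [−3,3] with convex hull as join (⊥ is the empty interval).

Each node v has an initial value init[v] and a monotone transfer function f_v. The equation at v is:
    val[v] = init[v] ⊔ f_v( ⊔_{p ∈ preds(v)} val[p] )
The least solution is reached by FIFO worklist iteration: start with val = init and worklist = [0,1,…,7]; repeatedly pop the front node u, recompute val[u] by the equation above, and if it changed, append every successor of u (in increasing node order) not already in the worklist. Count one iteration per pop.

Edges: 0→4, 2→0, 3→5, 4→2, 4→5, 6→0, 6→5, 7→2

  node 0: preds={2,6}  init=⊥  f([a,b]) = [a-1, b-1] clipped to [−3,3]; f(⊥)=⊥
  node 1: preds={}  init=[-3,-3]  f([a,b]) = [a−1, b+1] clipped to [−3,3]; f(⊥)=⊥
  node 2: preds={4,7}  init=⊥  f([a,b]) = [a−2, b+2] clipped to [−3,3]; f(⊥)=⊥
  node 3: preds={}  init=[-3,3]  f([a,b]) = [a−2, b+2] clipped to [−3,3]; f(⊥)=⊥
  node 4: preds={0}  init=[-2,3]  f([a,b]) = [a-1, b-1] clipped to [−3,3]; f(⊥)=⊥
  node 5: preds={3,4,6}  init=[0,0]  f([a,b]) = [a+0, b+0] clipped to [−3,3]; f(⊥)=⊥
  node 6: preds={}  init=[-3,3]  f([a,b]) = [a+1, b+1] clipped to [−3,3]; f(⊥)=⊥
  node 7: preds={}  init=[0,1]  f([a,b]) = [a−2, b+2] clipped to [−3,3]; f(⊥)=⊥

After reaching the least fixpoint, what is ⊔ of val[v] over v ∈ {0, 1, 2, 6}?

Iteration log — 10 steps:
  step 1. node 0  ⊔preds=[-3,3]  new=[-3,2]  old=⊥  +wl: 
  step 2. node 1  ⊔preds=⊥  new=[-3,-3]  stable
  step 3. node 2  ⊔preds=[-2,3]  new=[-3,3]  old=⊥  +wl: 0
  step 4. node 3  ⊔preds=⊥  new=[-3,3]  stable
  step 5. node 4  ⊔preds=[-3,2]  new=[-3,3]  old=[-2,3]  +wl: 2
  step 6. node 5  ⊔preds=[-3,3]  new=[-3,3]  old=[0,0]  +wl: 
  step 7. node 6  ⊔preds=⊥  new=[-3,3]  stable
  step 8. node 7  ⊔preds=⊥  new=[0,1]  stable
  step 9. node 0  ⊔preds=[-3,3]  new=[-3,2]  stable
  step 10. node 2  ⊔preds=[-3,3]  new=[-3,3]  stable

Least fixpoint reached:
  node 0: [-3,2]
  node 1: [-3,-3]
  node 2: [-3,3]
  node 3: [-3,3]
  node 4: [-3,3]
  node 5: [-3,3]
  node 6: [-3,3]
  node 7: [0,1]

[-3,3]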